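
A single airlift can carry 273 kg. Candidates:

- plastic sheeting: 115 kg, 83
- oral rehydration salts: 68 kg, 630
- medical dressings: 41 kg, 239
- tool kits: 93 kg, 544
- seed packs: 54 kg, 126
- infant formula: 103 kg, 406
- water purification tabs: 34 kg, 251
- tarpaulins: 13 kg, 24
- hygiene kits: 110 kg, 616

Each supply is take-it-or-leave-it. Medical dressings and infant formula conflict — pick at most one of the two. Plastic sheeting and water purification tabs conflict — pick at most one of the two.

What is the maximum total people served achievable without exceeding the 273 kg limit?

By people served per kg: oral rehydration salts 9.26, water purification tabs 7.38, tool kits 5.85 lead.
Greedy by ratio would take oral rehydration salts + medical dressings + tool kits + water purification tabs + tarpaulins: 249 kg used, total 1688.
The 88 kg tied up in medical dressings and water purification tabs and tarpaulins is better spent on hygiene kits — total rises to 1790 (271 kg).
Next best is oral rehydration salts + medical dressings + water purification tabs + tarpaulins + hygiene kits at 1760 (266 kg) — short by 30.

1790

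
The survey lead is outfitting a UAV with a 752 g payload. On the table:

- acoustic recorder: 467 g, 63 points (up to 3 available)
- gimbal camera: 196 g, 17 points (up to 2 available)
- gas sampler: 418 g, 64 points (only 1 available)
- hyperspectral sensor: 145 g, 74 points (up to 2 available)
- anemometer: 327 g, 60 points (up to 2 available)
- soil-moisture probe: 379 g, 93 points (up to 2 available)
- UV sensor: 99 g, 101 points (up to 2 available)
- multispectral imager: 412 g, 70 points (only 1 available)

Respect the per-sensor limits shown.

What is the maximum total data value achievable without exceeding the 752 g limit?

369

Density check — UV sensor 1.02, hyperspectral sensor 0.51, soil-moisture probe 0.25 are the best per g.
Filling by ratio: gimbal camera + 2×hyperspectral sensor + 2×UV sensor for 367, with 68 g left unused.
Dropping gimbal camera and hyperspectral sensor frees 341 g; slotting in soil-moisture probe (379 g) lifts the total to 369 at 722 g.
No other feasible combination exceeds 369.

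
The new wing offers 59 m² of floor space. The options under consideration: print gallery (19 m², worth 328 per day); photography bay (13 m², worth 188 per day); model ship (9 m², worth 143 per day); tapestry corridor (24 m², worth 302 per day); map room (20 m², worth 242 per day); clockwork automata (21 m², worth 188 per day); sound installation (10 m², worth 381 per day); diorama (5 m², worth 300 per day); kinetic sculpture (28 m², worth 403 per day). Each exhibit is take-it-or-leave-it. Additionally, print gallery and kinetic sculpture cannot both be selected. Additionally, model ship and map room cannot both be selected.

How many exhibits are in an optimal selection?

5

The maximum expected visitors within 59 m² is 1340.
One optimal bundle: print gallery + photography bay + model ship + sound installation + diorama (56 m²).
All optima have 5 exhibits.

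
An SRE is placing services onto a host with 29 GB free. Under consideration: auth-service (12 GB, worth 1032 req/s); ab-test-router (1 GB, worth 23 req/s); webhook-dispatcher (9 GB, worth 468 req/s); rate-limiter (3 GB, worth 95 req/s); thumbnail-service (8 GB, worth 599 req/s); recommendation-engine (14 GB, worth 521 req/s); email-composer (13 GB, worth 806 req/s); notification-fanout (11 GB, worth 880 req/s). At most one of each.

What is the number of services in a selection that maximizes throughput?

Optimal total is 2099.
One optimal bundle: auth-service + webhook-dispatcher + thumbnail-service (29 GB).
Every optimal selection uses 3 services.

3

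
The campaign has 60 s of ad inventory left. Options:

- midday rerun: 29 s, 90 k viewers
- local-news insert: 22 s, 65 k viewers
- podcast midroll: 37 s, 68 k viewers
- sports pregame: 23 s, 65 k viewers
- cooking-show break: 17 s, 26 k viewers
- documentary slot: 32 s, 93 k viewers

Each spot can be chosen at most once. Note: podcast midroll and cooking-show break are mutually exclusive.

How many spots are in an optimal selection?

The maximum expected reach within 60 s is 158.
One optimal bundle: local-news insert + documentary slot (54 s).
Any selection reaching 158 contains exactly 2 spots.

2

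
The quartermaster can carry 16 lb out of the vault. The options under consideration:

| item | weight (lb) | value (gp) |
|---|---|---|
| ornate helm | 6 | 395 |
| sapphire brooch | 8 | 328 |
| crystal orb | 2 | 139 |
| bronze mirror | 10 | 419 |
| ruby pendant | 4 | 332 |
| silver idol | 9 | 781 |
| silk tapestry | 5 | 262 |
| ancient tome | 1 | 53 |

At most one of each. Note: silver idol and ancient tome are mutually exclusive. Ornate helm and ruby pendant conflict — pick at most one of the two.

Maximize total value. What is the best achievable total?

Taking crystal orb + ruby pendant + silver idol: 15 lb used, 1252 in value.

1252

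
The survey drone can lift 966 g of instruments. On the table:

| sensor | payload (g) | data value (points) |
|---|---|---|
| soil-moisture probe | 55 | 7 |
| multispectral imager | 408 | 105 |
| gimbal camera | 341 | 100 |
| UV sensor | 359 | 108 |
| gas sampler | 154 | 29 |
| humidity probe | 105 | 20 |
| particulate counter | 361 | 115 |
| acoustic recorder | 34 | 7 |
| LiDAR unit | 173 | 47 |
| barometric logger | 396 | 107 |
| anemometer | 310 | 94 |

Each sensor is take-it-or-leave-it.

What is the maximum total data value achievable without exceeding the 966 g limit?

277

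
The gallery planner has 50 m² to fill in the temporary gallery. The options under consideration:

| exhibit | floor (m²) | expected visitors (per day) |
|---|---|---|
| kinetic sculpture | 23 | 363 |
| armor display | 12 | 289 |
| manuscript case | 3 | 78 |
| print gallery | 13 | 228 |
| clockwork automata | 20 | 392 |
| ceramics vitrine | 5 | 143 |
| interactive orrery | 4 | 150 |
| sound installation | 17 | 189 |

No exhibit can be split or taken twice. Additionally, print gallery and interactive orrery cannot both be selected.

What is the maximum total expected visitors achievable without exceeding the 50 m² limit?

1052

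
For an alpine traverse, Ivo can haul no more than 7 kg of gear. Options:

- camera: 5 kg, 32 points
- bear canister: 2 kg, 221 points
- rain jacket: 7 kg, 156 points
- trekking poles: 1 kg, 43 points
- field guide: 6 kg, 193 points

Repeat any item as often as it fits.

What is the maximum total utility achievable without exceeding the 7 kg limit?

706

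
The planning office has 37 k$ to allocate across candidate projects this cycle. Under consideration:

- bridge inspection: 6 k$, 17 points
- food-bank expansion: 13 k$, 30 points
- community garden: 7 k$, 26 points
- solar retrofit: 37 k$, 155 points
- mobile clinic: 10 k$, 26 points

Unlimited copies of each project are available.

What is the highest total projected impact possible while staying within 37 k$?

Solar retrofit uses 37 of the 37 k$ and totals 155.
Every other selection either busts 37 k$ or fails to beat 155.

155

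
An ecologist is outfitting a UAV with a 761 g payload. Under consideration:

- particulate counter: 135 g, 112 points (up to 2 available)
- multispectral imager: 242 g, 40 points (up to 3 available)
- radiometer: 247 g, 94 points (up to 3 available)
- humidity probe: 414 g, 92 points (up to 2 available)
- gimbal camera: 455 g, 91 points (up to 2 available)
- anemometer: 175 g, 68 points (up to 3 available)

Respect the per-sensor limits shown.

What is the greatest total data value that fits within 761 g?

The ratio heuristic lands on 2×particulate counter + 2×anemometer (360) but leaves 141 g idle.
Dropping anemometer frees 175 g; slotting in radiometer (247 g) lifts the total to 386 at 692 g.
No other feasible combination exceeds 386.

386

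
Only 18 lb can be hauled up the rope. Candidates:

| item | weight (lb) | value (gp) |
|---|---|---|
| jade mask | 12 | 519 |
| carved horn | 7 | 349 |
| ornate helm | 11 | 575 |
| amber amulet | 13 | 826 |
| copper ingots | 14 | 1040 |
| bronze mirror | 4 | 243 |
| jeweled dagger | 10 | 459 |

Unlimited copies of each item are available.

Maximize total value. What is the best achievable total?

Taking copper ingots + bronze mirror: 18 lb used, 1283 in value.
That's the maximum — no swap from here does better than 1283.

1283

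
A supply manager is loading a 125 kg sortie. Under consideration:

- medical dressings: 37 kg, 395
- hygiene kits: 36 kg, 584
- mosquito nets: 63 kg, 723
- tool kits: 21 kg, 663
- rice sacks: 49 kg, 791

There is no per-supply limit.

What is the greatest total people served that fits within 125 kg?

5×tool kits uses 105 of the 125 kg and totals 3315.

3315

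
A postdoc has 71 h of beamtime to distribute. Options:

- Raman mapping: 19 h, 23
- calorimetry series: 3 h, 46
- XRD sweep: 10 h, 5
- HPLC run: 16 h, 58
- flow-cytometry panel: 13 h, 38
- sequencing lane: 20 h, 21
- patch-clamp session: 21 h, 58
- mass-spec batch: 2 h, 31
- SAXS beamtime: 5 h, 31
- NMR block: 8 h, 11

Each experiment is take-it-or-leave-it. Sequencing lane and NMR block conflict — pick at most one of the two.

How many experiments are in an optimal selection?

7

Best achievable expected citations is 273.
One optimal bundle: calorimetry series + HPLC run + flow-cytometry panel + patch-clamp session + mass-spec batch + SAXS beamtime + NMR block (68 h).
Every optimal selection uses 7 experiments.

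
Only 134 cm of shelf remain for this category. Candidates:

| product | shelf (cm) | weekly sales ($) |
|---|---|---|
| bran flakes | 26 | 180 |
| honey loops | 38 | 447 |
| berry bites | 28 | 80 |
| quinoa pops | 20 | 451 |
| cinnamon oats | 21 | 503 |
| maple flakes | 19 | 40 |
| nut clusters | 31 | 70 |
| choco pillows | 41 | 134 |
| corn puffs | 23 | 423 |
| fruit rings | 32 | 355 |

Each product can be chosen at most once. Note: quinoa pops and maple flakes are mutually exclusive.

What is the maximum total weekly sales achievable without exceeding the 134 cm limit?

2179

Best packing: honey loops + quinoa pops + cinnamon oats + corn puffs + fruit rings — 134 cm, 2179 total.
An exhaustive check of the 1024 subsets confirms 2179.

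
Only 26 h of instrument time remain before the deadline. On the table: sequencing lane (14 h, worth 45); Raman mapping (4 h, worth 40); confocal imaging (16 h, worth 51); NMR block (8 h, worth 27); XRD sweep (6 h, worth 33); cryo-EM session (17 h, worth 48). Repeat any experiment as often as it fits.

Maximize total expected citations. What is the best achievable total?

Taking 6×Raman mapping: 24 h used, 240 in expected citations.
Every other selection either busts 26 h or fails to beat 240.

240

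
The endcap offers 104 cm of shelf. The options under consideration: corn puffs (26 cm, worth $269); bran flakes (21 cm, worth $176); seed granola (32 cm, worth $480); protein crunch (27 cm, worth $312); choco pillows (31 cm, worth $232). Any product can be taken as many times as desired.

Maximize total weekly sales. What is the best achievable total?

Best packing: 3×seed granola — 96 cm, 1440 total.
Every other selection either busts 104 cm or fails to beat 1440.

1440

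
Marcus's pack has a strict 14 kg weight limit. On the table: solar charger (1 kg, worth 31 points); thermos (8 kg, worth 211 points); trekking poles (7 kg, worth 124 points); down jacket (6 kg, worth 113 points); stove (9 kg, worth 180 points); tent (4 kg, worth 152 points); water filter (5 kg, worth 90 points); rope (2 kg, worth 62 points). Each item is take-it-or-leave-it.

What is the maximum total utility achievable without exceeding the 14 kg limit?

425

The ratio heuristic lands on solar charger + down jacket + tent + rope (358) but leaves 1 kg idle.
The 7 kg tied up in solar charger and down jacket is better spent on thermos — total rises to 425 (14 kg).
Runner-up solar charger + thermos + tent tops out at 394.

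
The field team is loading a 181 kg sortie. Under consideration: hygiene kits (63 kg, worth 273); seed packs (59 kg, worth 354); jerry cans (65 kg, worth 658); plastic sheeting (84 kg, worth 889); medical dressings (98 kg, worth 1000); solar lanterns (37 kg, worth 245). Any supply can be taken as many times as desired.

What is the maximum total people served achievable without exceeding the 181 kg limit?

1778

2×plastic sheeting uses 168 of the 181 kg and totals 1778.
Nothing else within 181 kg beats 1778.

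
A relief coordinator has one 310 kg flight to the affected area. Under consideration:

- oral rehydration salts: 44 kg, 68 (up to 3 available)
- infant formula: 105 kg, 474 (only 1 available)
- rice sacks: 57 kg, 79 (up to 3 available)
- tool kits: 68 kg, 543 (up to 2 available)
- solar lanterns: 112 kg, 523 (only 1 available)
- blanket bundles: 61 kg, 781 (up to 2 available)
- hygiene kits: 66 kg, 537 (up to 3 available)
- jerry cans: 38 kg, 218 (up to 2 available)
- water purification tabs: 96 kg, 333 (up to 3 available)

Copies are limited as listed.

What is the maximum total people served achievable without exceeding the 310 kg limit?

2866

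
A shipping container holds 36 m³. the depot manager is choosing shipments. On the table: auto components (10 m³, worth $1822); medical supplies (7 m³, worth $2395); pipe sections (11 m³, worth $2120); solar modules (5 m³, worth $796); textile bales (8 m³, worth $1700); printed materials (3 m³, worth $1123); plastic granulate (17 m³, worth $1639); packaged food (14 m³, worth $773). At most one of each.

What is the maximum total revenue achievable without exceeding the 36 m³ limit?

8256

A density-first pass picks medical supplies + pipe sections + solar modules + textile bales + printed materials — 8134 at 34 m³.
Replace textile bales with auto components: the trade gains 122 net, giving 8256 at 36 m³.
The closest alternative, medical supplies + pipe sections + solar modules + textile bales + printed materials, reaches only 8134.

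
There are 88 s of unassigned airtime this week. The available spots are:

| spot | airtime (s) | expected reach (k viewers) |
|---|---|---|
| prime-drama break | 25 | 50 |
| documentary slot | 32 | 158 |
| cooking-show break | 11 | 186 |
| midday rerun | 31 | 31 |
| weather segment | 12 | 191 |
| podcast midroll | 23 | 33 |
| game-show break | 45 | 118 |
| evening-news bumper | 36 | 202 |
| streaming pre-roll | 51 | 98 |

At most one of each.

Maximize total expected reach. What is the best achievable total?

The ratio ordering already packs tightly: prime-drama break + cooking-show break + weather segment + evening-news bumper, 84 s, 629.
The closest alternative, cooking-show break + weather segment + podcast midroll + evening-news bumper, reaches only 612.

629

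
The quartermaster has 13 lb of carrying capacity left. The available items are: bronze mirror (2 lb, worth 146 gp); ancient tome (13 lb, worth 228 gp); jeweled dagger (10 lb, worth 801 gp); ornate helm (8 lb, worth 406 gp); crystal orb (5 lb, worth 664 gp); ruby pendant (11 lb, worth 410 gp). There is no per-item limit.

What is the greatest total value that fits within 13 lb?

The ratio ordering already packs tightly: bronze mirror + 2×crystal orb, 12 lb, 1474.

1474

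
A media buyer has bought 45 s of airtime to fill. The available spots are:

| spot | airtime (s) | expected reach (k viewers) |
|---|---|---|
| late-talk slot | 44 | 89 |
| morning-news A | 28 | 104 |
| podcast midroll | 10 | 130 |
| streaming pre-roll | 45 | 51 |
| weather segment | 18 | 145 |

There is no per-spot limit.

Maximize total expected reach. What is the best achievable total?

520

Density check — podcast midroll 13.00, weather segment 8.06, morning-news A 3.71, late-talk slot 2.02 are the best per s.
4×podcast midroll uses 40 of the 45 s and totals 520.
That's the maximum — no swap from here does better than 520.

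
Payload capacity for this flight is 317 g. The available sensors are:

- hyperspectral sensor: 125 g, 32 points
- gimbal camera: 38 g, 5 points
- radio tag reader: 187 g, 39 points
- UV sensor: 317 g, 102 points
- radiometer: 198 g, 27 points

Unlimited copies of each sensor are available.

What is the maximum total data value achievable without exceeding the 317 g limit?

102

Best packing: UV sensor — 317 g, 102 total.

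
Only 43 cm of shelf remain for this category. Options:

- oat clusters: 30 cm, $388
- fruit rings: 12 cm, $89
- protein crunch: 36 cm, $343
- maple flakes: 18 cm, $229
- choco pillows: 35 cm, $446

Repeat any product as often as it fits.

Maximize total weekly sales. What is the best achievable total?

477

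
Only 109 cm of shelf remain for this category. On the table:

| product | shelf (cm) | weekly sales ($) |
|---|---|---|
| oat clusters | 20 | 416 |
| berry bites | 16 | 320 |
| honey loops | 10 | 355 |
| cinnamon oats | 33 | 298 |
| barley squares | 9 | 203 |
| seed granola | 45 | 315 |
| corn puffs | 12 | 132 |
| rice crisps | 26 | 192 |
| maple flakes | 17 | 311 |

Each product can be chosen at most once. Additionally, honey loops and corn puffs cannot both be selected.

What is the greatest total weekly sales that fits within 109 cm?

1903

Density check — honey loops 35.50, barley squares 22.56, oat clusters 20.80 are the best per cm.
Taking oat clusters + berry bites + honey loops + cinnamon oats + barley squares + maple flakes: 105 cm used, 1903 in weekly sales.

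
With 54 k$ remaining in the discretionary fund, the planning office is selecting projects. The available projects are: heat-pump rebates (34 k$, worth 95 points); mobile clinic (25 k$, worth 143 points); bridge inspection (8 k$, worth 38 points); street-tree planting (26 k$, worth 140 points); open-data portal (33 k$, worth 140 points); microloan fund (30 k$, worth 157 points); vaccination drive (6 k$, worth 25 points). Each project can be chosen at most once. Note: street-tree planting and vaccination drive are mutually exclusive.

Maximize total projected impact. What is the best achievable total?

The ratio ordering already packs tightly: mobile clinic + street-tree planting, 51 k$, 283.

283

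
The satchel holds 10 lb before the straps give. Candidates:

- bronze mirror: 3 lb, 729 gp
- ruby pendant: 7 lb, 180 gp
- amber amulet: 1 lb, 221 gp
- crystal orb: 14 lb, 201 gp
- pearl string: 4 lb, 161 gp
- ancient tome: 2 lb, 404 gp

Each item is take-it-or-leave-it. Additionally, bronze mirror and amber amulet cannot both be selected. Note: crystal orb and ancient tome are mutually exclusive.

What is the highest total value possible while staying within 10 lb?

Taking bronze mirror + pearl string + ancient tome: 9 lb used, 1294 in value.
Next best is bronze mirror + ancient tome at 1133 (5 lb) — short by 161.

1294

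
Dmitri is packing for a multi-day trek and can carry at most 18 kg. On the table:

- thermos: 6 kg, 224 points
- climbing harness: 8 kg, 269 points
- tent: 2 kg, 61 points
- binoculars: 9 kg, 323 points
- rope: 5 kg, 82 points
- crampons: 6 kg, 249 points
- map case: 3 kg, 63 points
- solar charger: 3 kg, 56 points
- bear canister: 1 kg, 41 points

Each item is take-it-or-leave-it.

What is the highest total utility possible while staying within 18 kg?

674

A density-first pass picks thermos + tent + crampons + map case + bear canister — 638 at 18 kg.
Dropping thermos and map case frees 9 kg; slotting in binoculars (9 kg) lifts the total to 674 at 18 kg.
An exhaustive check of the 512 subsets confirms 674.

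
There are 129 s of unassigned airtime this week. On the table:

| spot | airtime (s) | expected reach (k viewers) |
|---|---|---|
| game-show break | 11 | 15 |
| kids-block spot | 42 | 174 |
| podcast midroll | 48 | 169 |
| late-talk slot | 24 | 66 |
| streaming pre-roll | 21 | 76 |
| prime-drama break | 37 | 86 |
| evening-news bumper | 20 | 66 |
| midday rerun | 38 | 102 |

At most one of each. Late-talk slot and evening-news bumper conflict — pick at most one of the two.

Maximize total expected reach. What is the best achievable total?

445

Density check — kids-block spot 4.14, streaming pre-roll 3.62, podcast midroll 3.52, evening-news bumper 3.30 are the best per s.
Taking the top-ratio spots first gives game-show break + kids-block spot + podcast midroll + streaming pre-roll for 434 (122 s).
Replace game-show break and streaming pre-roll with midday rerun: the trade gains 11 net, giving 445 at 128 s.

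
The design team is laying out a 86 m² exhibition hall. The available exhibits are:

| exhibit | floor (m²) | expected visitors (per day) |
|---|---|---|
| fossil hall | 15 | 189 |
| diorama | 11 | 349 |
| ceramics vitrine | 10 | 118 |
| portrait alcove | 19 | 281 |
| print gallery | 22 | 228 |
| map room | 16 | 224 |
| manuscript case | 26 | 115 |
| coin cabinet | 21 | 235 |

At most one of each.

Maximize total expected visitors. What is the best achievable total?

Taking the top-ratio exhibits first gives fossil hall + diorama + ceramics vitrine + portrait alcove + map room for 1161 (71 m²).
Dropping ceramics vitrine frees 10 m²; slotting in coin cabinet (21 m²) lifts the total to 1278 at 82 m².
Nothing else within 86 m² beats 1278.

1278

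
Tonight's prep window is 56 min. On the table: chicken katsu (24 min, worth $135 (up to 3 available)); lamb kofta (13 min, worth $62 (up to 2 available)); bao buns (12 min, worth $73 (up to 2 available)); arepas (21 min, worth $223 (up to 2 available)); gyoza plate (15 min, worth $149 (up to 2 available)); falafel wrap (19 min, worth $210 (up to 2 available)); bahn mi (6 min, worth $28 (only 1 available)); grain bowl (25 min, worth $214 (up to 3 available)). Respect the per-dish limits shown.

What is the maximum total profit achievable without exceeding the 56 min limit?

Ranking by ratio (profit/min): falafel wrap 11.05, arepas 10.62, gyoza plate 9.93, grain bowl 8.56.
Taking the top-ratio dishes first gives gyoza plate + 2×falafel wrap for 569 (53 min).
Replace falafel wrap with arepas: the trade gains 13 net, giving 582 at 55 min.
The spare 1 min is too small for any remaining dish, and no exchange beats 582.

582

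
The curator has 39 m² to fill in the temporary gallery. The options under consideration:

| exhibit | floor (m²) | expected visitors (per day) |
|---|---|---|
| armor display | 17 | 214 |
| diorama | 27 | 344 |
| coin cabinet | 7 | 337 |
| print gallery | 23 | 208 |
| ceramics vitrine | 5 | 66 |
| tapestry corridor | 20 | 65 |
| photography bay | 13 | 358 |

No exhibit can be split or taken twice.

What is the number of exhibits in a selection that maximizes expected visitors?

Best achievable expected visitors is 909.
For example armor display + coin cabinet + photography bay achieves it, using 37 m².
Any selection reaching 909 contains exactly 3 exhibits.

3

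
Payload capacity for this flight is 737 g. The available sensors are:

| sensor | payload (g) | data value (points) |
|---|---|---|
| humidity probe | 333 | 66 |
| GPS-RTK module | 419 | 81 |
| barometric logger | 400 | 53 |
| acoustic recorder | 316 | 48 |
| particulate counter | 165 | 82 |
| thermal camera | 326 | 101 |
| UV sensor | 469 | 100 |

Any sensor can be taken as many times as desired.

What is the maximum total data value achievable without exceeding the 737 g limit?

328

Ranking by ratio (data value/g): particulate counter 0.50, thermal camera 0.31, UV sensor 0.21.
4×particulate counter uses 660 of the 737 g and totals 328.
That's the maximum — no swap from here does better than 328.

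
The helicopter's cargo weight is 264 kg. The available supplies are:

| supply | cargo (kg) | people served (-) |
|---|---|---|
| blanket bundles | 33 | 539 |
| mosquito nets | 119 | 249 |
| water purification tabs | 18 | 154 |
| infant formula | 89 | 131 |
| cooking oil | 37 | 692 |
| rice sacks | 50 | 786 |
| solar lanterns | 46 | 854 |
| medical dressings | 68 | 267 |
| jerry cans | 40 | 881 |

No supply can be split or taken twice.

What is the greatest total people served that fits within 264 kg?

Best packing: blanket bundles + water purification tabs + cooking oil + rice sacks + solar lanterns + jerry cans — 224 kg, 3906 total.

3906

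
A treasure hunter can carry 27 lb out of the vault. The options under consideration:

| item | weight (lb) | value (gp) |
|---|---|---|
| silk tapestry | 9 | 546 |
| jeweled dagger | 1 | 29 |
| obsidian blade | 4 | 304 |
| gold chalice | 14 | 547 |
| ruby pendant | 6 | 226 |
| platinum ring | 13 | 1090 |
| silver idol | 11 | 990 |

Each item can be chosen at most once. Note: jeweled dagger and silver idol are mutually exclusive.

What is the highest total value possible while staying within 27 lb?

2080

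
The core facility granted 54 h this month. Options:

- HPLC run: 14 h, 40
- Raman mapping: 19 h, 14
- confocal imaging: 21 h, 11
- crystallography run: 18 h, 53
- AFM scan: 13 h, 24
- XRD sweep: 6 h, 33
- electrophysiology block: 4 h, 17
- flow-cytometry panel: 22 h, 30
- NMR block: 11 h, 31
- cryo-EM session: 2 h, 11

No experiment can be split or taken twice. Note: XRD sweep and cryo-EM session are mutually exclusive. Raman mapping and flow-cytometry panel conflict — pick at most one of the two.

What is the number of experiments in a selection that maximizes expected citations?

The maximum expected citations within 54 h is 174.
For example HPLC run + crystallography run + XRD sweep + electrophysiology block + NMR block achieves it, using 53 h.
All optima have 5 experiments.

5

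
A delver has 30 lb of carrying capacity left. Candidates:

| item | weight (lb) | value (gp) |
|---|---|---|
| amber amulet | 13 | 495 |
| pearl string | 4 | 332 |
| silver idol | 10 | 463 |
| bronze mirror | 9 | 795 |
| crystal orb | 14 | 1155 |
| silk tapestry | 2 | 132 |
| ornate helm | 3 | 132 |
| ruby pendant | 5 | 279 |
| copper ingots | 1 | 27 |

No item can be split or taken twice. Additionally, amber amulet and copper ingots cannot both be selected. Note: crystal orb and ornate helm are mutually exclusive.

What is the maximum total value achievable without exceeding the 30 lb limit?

2441

Ranking by ratio (value/lb): bronze mirror 88.33, pearl string 83.00, crystal orb 82.50, silk tapestry 66.00.
Taking pearl string + bronze mirror + crystal orb + silk tapestry + copper ingots: 30 lb used, 2441 in value.
That's the maximum — no feasible swap from here does better than 2441.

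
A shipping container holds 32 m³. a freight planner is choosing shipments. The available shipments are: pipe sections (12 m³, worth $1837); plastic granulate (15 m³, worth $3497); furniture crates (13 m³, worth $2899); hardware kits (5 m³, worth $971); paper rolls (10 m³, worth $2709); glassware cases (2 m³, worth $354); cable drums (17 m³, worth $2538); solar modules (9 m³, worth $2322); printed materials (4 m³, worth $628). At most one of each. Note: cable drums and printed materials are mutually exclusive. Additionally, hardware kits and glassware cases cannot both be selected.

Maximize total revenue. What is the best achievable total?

7930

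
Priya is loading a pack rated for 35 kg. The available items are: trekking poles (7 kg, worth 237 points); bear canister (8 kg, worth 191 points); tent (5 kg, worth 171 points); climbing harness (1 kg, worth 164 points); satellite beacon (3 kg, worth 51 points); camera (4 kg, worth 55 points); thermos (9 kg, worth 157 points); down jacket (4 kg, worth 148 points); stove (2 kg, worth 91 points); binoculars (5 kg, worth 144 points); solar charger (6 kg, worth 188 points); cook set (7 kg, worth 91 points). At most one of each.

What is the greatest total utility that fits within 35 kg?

1198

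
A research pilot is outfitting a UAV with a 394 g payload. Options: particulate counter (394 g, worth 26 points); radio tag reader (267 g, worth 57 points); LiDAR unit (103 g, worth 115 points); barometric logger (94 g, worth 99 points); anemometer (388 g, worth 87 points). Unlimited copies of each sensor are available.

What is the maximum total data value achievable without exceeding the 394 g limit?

428

A density-first pass picks 3×LiDAR unit — 345 at 309 g.
Replace LiDAR unit with 2×barometric logger: the trade gains 83 net, giving 428 at 394 g.
Nothing else within 394 g beats 428.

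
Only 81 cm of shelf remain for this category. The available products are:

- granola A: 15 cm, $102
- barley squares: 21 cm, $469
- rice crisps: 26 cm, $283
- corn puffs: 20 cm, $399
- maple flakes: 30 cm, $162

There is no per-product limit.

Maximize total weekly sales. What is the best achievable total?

1666

Filling by ratio: granola A + 3×barley squares for 1509, with 3 cm left unused.
The 57 cm tied up in granola A and 2×barley squares is better spent on 3×corn puffs — total rises to 1666 (81 cm).
Every other selection either busts 81 cm or fails to beat 1666.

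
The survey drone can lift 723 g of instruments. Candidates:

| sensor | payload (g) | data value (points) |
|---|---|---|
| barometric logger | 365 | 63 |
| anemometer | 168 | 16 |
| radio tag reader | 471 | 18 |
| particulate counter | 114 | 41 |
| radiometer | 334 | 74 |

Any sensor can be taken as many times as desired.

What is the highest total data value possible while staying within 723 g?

Best packing: 6×particulate counter — 684 g, 246 total.
The spare 39 g is too small for any remaining sensor, and no exchange beats 246.

246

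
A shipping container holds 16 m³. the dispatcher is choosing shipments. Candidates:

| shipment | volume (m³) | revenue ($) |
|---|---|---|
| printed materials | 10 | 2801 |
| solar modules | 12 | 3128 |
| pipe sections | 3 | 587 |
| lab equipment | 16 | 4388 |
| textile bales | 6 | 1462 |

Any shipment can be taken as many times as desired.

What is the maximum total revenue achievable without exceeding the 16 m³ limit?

By revenue per m³: printed materials 280.10, lab equipment 274.25, solar modules 260.67, textile bales 243.67 lead.
Greedy by ratio would take printed materials + textile bales: 16 m³ used, total 4263.
The 16 m³ tied up in printed materials and textile bales is better spent on lab equipment — total rises to 4388 (16 m³).
No other feasible combination exceeds 4388.

4388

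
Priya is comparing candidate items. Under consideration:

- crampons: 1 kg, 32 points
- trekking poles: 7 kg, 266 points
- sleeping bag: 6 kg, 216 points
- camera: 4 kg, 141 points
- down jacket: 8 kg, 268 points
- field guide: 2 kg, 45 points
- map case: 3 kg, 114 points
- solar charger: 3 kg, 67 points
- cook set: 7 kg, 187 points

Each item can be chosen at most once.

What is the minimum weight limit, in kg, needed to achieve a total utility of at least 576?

16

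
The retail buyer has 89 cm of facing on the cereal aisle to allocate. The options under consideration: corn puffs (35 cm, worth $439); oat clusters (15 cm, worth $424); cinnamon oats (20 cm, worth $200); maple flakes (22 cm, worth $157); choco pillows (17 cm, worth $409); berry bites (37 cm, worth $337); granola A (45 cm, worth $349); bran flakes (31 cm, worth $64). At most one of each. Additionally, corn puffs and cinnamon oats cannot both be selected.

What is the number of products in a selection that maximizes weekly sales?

Optimal total is 1429.
corn puffs + oat clusters + maple flakes + choco pillows hits 1429 at 89 cm.
All optima have 4 products.

4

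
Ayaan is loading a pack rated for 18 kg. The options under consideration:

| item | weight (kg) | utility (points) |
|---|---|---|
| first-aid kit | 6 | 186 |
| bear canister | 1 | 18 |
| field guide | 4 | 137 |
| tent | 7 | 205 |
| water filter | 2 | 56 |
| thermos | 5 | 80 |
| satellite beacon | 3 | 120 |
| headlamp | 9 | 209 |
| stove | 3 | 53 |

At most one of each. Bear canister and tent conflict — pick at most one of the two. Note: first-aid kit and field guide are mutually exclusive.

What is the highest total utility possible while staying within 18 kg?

Best packing: first-aid kit + tent + water filter + satellite beacon — 18 kg, 567 total.
Next best is field guide + water filter + satellite beacon + headlamp at 522 (18 kg) — short by 45.

567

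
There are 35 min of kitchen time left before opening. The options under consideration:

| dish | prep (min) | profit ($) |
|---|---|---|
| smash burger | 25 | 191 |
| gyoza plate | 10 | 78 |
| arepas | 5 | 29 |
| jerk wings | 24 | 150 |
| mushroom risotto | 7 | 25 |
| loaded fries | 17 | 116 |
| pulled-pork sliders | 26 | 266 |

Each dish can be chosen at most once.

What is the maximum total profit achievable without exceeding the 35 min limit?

295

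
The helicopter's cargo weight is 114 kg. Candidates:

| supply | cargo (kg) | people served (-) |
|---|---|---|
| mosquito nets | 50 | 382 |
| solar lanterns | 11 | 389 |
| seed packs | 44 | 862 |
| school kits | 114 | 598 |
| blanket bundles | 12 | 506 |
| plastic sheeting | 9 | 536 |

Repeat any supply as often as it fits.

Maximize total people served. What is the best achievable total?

The ratio ordering already packs tightly: 12×plastic sheeting, 108 kg, 6432.
That's the maximum — no swap from here does better than 6432.

6432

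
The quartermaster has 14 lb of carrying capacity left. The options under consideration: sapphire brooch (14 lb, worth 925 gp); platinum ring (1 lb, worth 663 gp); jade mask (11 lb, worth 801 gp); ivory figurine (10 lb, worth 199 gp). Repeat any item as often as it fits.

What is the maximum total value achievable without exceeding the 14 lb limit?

The ratio ordering already packs tightly: 14×platinum ring, 14 lb, 9282.
That's the maximum — no swap from here does better than 9282.

9282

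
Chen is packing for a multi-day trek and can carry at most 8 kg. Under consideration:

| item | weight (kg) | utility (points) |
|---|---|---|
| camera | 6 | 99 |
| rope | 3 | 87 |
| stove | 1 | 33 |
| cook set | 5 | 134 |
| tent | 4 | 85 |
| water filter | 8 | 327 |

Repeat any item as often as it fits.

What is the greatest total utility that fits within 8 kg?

327

Taking water filter: 8 kg used, 327 in utility.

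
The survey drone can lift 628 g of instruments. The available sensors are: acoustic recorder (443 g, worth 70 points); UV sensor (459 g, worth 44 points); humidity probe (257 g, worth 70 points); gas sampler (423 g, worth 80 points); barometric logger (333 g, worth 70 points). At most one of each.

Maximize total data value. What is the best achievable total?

Density check — humidity probe 0.27, barometric logger 0.21, gas sampler 0.19, acoustic recorder 0.16 are the best per g.
Taking humidity probe + barometric logger: 590 g used, 140 in data value.
That's the maximum — no swap from here does better than 140.

140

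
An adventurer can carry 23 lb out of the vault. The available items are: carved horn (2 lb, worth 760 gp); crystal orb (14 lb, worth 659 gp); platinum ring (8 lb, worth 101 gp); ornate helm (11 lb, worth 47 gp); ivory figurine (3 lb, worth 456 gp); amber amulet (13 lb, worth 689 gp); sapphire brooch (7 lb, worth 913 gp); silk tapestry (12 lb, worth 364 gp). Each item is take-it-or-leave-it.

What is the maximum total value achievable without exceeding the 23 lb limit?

The ratio heuristic lands on carved horn + platinum ring + ivory figurine + sapphire brooch (2230) but leaves 3 lb idle.
Replace platinum ring and ivory figurine with amber amulet: the trade gains 132 net, giving 2362 at 22 lb.
Nothing else within 23 lb beats 2362.

2362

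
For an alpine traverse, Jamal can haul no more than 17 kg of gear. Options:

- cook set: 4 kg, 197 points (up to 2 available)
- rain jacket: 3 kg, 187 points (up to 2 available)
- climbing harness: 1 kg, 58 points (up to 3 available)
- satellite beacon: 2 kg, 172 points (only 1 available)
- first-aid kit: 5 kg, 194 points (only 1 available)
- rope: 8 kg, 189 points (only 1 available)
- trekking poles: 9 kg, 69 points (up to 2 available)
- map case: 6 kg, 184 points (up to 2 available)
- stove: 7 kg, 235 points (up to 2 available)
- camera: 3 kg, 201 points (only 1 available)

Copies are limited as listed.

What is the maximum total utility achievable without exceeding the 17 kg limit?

By utility per kg: satellite beacon 86.00, camera 67.00, rain jacket 62.33, climbing harness 58.00 lead.
Greedy by ratio would take 2×rain jacket + 3×climbing harness + satellite beacon + camera: 14 kg used, total 921.
The 1 kg tied up in climbing harness is better spent on cook set — total rises to 1060 (17 kg).

1060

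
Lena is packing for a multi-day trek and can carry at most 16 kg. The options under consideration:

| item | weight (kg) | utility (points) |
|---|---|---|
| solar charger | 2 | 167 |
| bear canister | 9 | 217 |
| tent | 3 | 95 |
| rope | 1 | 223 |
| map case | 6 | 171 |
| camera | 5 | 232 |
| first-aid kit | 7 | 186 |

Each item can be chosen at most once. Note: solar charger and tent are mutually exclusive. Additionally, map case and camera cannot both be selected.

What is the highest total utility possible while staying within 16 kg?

By utility per kg: rope 223.00, solar charger 83.50, camera 46.40 lead.
Best packing: solar charger + rope + camera + first-aid kit — 15 kg, 808 total.
Runner-up solar charger + rope + map case + first-aid kit tops out at 747.

808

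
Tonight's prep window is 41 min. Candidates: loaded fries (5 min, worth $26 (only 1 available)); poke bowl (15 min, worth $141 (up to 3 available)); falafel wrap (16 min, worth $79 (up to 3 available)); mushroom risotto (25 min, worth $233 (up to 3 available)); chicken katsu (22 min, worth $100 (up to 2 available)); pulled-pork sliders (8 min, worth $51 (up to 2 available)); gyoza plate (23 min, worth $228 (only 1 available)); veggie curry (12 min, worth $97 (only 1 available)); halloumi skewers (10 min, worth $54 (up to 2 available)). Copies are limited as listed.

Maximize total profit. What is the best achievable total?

374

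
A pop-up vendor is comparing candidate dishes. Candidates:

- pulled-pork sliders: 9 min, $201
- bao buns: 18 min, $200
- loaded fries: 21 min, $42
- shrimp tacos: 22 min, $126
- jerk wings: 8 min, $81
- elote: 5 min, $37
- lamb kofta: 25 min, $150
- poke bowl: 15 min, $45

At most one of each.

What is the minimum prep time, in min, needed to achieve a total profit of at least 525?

49

Look for the lowest-prep combination reaching 525.
Taking pulled-pork sliders + bao buns + shrimp tacos gives 527 (≥ 525) for 49 min.
No combination under 49 min hits 525.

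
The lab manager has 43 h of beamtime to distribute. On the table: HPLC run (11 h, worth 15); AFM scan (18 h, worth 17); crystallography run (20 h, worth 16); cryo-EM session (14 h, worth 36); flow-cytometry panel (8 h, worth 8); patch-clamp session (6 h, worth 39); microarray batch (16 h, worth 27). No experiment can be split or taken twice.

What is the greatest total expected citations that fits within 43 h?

102

Best packing: cryo-EM session + patch-clamp session + microarray batch — 36 h, 102 total.
Next best is HPLC run + cryo-EM session + flow-cytometry panel + patch-clamp session at 98 (39 h) — short by 4.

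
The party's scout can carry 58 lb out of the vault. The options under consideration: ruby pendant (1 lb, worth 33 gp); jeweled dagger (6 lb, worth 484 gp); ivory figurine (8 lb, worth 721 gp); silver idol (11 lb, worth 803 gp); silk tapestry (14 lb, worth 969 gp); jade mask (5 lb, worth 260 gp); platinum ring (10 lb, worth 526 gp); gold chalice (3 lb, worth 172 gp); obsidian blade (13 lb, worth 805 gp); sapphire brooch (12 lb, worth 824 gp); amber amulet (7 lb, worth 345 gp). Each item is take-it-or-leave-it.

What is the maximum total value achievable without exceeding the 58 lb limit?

Taking the top-ratio items first gives ruby pendant + jeweled dagger + ivory figurine + silver idol + silk tapestry + gold chalice + sapphire brooch for 4006 (55 lb).
Replace ruby pendant and gold chalice with amber amulet: the trade gains 140 net, giving 4146 at 58 lb.

4146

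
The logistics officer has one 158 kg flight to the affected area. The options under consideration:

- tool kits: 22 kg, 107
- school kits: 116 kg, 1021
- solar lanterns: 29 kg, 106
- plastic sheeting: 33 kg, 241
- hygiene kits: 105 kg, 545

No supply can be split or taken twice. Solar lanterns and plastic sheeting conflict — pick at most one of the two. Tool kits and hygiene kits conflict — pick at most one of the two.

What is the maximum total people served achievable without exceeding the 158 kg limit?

Best packing: school kits + plastic sheeting — 149 kg, 1262 total.
Nothing else feasible within 158 kg beats 1262.

1262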